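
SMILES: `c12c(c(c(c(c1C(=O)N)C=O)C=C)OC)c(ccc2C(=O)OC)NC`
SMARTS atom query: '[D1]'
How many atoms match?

8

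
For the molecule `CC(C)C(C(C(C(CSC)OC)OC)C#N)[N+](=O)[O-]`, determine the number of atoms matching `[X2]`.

4

The query [X2] means: any atom with exactly two total connections (bonds + H).
Check the 19 heavy atoms by environment: 11× C (X4) → no; 2× O (X2) → match; 1× S (X2) → match; 1× N (charge +1, X3) → no; 1× O (charge -1, X1) → no; 1× O (X1) → no; 1× C (X2) → match; 1× N (X1) → no.
Summing the matching environments: 2 + 1 + 1 = 4 matching atoms.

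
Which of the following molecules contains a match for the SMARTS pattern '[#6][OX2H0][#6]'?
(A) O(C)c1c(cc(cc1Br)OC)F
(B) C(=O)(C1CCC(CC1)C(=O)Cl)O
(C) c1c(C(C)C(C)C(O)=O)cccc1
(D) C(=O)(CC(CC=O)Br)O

A

[#6][OX2H0][#6] describes an aliphatic oxygen bridging two carbons with no H on the oxygen (an ether).
(A) contains a methoxy ether (-OCH3), which satisfies every atom and bond constraint.
(B) has a carboxylic acid group (-C(=O)OH) but the -OH oxygen has H1; the =O is OX1, not OX2.
(C) has a carboxylic acid group (-C(=O)OH) but the -OH oxygen has H1; the =O is OX1, not OX2.
(D) has a carboxylic acid group (-C(=O)OH) but the -OH oxygen has H1; the =O is OX1, not OX2.
So the answer is (A).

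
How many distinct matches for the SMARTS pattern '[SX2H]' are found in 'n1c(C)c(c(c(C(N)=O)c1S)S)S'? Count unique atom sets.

[SX2H] is the SMARTS for a thiol: an aliphatic sulfur with two connections, one being H.
The molecule carries 3 separate instances of a thiol (-SH) meeting every constraint; each maps to a distinct set of atoms, giving 3 matches.

3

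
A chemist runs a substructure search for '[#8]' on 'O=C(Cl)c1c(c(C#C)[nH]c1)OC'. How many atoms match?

Check the 12 heavy atoms by environment: 1× n (aromatic) → no; 4× c (aromatic) → no; 4× C → no; 2× O → match; 1× Cl → no.
That gives 2 matching atoms.

2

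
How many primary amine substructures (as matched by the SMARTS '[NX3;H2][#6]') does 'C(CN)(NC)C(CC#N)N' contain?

2

[NX3;H2][#6] is the SMARTS for a primary amine: a trivalent nitrogen with two H attached to carbon.
The molecule carries 2 separate instances of a primary amino group (-NH2) meeting every constraint; each maps to a distinct set of atoms, giving 2 matches.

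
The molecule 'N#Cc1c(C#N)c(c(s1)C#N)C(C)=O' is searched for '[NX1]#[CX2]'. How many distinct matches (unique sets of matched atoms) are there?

3

[NX1]#[CX2] is the SMARTS for a nitrile: a nitrogen triple-bonded to a two-connected carbon.
The molecule carries 3 separate instances of a nitrile (-C#N) meeting every constraint; each maps to a distinct set of atoms, giving 3 matches.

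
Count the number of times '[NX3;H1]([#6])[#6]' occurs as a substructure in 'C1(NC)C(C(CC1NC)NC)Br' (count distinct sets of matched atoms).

3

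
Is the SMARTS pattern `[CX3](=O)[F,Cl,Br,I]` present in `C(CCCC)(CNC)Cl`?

No

The pattern [CX3](=O)[F,Cl,Br,I] describes a carbonyl carbon bonded to a halogen — an acyl halide.
The closest candidate here is a chloro substituent, but the Cl is not on a carbonyl carbon. No other fragment satisfies the full query, so there is no match.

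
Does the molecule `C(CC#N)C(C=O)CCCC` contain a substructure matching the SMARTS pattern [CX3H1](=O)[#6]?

Yes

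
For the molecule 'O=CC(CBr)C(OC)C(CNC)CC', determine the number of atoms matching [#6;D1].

3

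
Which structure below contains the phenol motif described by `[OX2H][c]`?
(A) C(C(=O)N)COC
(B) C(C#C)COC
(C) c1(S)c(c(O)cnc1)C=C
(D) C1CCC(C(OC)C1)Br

[OX2H][c] describes a hydroxyl oxygen attached to an aromatic carbon (a phenol).
(A) has a methoxy ether (-OCH3) but the oxygen has H0, not H1.
(B) has a methoxy ether (-OCH3) but the oxygen has H0, not H1.
(C) contains a hydroxyl group (-OH), which satisfies every atom and bond constraint.
(D) has a methoxy ether (-OCH3) but the oxygen has H0, not H1.
So the answer is (C).

C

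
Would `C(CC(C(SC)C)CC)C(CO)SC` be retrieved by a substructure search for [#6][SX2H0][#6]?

The pattern [#6][SX2H0][#6] describes an aliphatic sulfur bridging two carbons with no H on the sulfur — a thioether.
The molecule carries a methylthio ether (-SCH3), whose atoms satisfy every constraint of the query, so the pattern matches.

Yes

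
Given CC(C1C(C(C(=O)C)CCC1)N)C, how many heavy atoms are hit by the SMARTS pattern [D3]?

The query [D3] means: atom with exactly three heavy-atom neighbours.
Check the 13 heavy atoms by environment: 3× C (D2) → no; 5× C (D3) → match; 3× C (D1) → no; 1× N (D1) → no; 1× O (D1) → no.
That gives 5 matching atoms.

5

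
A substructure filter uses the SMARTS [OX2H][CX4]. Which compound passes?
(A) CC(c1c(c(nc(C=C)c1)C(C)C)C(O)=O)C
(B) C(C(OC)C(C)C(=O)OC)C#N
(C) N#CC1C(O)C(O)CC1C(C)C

C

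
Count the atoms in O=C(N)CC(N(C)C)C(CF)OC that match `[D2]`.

The query [D2] means: atom with exactly two heavy-atom neighbours.
Check the 13 heavy atoms by environment: 2× C (D2) → match; 3× C (D3) → no; 1× F (D1) → no; 1× N (D3) → no; 3× C (D1) → no; 1× O (D2) → match; 1× O (D1) → no; 1× N (D1) → no.
Summing the matching environments: 2 + 1 = 3 matching atoms.

3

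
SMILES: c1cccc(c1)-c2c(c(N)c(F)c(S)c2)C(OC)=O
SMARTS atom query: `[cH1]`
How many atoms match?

6

The query [cH1] means: aromatic carbon bearing exactly one hydrogen.
Check the 19 heavy atoms by environment: 6× c (aromatic, H0) → no; 6× c (aromatic, H1) → match; 1× C (H0) → no; 2× O (H0) → no; 1× C (H3) → no; 1× N (H2) → no; 1× S (H1) → no; 1× F (H0) → no.
That gives 6 matching atoms.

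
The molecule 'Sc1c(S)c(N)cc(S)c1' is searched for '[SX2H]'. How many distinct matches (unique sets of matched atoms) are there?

3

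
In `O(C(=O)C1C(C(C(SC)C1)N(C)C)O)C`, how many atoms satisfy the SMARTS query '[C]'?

10

The query [C] means: uppercase C matches aliphatic (non-aromatic) carbon only.
Check the 15 heavy atoms by environment: 10× C → match; 1× S → no; 3× O → no; 1× N → no.
That gives 10 matching atoms.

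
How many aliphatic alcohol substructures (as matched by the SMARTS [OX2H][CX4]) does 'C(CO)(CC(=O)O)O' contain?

[OX2H][CX4] is the SMARTS for an aliphatic alcohol: a hydroxyl oxygen bound to an sp3 (X4) carbon.
The molecule carries 2 separate instances of a hydroxyl group (-OH) meeting every constraint; each maps to a distinct set of atoms, giving 2 matches.

2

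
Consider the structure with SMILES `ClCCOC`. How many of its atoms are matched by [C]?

Check the 5 heavy atoms by environment: 3× C → match; 1× Cl → no; 1× O → no.
That gives 3 matching atoms.

3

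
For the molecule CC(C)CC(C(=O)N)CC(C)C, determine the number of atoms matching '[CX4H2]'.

2

Check the 12 heavy atoms by environment: 2× C (H2, X4) → match; 3× C (H1, X4) → no; 1× C (H0, X3) → no; 1× O (H0, X1) → no; 1× N (H2, X3) → no; 4× C (H3, X4) → no.
That gives 2 matching atoms.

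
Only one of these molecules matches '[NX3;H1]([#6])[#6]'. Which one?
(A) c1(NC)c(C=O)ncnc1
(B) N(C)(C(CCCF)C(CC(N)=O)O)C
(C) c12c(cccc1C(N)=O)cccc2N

A

[NX3;H1]([#6])[#6] describes a trivalent nitrogen with one H, bonded to two carbons (a secondary amine).
(A) contains an N-methylamino group (-NHCH3), which satisfies every atom and bond constraint.
(B) has a dimethylamino group (-N(CH3)2) but the nitrogen has H0, not H1.
(C) has a primary amino group (-NH2) but the nitrogen has H2 and only one carbon neighbour.
So the answer is (A).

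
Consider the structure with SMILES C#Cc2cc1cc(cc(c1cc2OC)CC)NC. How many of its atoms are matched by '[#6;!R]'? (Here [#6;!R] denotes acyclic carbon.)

6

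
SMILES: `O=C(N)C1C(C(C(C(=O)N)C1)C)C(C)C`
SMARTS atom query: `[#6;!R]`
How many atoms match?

The query [#6;!R] means: carbon not in any ring.
Check the 15 heavy atoms by environment: 5× C (in 5-ring) → no; 6× C (acyclic) → match; 2× O (acyclic) → no; 2× N (acyclic) → no.
That gives 6 matching atoms.

6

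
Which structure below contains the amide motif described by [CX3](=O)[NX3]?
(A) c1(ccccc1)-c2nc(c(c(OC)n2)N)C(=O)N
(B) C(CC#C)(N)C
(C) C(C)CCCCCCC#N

A

[CX3](=O)[NX3] describes a carbonyl carbon bonded to a trivalent nitrogen (an amide).
(A) contains a primary amide (-C(=O)NH2), which satisfies every atom and bond constraint.
(B) has a primary amino group (-NH2) but the -NH2 is not attached to a carbonyl carbon.
(C) has a nitrile (-C#N) but the nitrile N is NX1 (triple-bonded), not NX3.
So the answer is (A).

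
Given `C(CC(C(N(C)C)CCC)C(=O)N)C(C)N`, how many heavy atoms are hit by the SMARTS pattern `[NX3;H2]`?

The query [NX3;H2] means: aliphatic N with 3 total connections, two of them H — an -NH2 nitrogen (amine or amide).
Check the 16 heavy atoms by environment: 4× C (H2, X4) → no; 3× C (H1, X4) → no; 4× C (H3, X4) → no; 1× N (H0, X3) → no; 2× N (H2, X3) → match; 1× C (H0, X3) → no; 1× O (H0, X1) → no.
That gives 2 matching atoms.

2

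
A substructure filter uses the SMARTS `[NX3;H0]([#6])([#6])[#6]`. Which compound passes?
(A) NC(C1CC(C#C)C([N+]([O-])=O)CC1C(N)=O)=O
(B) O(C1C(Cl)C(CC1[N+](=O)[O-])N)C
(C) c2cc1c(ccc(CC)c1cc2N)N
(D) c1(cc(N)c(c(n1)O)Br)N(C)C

D

[NX3;H0]([#6])([#6])[#6] describes a trivalent nitrogen with no H, bonded to three carbons (a tertiary amine).
(A) has a primary amide (-C(=O)NH2) but the amide nitrogen has H2 and only one carbon neighbour.
(B) has a primary amino group (-NH2) but the nitrogen has H2, not H0 with three carbons.
(C) has a primary amino group (-NH2) but the nitrogen has H2, not H0 with three carbons.
(D) contains a dimethylamino group (-N(CH3)2), which satisfies every atom and bond constraint.
So the answer is (D).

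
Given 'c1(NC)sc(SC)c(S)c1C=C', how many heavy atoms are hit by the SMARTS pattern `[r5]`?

5

The query [r5] means: r5 matches atoms in a five-membered ring.
Check the 12 heavy atoms by environment: 1× s (aromatic, in 5-ring) → match; 4× c (aromatic, in 5-ring) → match; 2× S (acyclic) → no; 4× C (acyclic) → no; 1× N (acyclic) → no.
Summing the matching environments: 1 + 4 = 5 matching atoms.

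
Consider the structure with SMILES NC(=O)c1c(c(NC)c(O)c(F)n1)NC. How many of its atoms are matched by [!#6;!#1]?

The query [!#6;!#1] means: not carbon and not hydrogen — any heteroatom.
Check the 15 heavy atoms by environment: 1× n (aromatic) → match; 5× c (aromatic) → no; 3× N → match; 3× C → no; 2× O → match; 1× F → match.
Summing the matching environments: 1 + 3 + 2 + 1 = 7 matching atoms.

7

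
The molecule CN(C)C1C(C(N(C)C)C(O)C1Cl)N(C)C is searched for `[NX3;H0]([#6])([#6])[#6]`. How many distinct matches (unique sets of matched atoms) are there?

3

[NX3;H0]([#6])([#6])[#6] is the SMARTS for a tertiary amine: a trivalent nitrogen with no H, bonded to three carbons.
The molecule carries 3 separate instances of a dimethylamino group (-N(CH3)2) meeting every constraint; each maps to a distinct set of atoms, giving 3 matches.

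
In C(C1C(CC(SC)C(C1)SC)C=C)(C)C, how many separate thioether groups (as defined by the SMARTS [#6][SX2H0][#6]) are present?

2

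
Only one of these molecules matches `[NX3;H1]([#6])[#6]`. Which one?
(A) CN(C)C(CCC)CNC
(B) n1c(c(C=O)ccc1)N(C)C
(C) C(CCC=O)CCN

[NX3;H1]([#6])[#6] describes a trivalent nitrogen with one H, bonded to two carbons (a secondary amine).
(A) contains an N-methylamino group (-NHCH3), which satisfies every atom and bond constraint.
(B) has a dimethylamino group (-N(CH3)2) but the nitrogen has H0, not H1.
(C) has a primary amino group (-NH2) but the nitrogen has H2 and only one carbon neighbour.
So the answer is (A).

A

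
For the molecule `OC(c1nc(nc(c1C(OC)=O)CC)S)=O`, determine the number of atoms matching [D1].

The query [D1] means: atom with exactly one heavy-atom neighbour (degree 1).
Check the 16 heavy atoms by environment: 2× n (aromatic, D2) → no; 4× c (aromatic, D3) → no; 2× C (D3) → no; 3× O (D1) → match; 1× O (D2) → no; 2× C (D1) → match; 1× S (D1) → match; 1× C (D2) → no.
Summing the matching environments: 3 + 2 + 1 = 6 matching atoms.

6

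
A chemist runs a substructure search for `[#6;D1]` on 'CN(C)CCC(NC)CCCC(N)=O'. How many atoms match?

3

Check the 14 heavy atoms by environment: 5× C (D2) → no; 2× C (D3) → no; 1× N (D3) → no; 3× C (D1) → match; 1× N (D2) → no; 1× O (D1) → no; 1× N (D1) → no.
That gives 3 matching atoms.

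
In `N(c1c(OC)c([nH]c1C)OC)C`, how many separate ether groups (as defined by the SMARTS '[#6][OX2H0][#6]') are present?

[#6][OX2H0][#6] is the SMARTS for an ether: an aliphatic oxygen bridging two carbons with no H on the oxygen.
The molecule carries 2 separate instances of a methoxy ether (-OCH3) meeting every constraint; each maps to a distinct set of atoms, giving 2 matches.

2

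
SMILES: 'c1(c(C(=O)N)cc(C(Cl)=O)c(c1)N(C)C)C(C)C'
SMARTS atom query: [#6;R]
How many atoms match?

6

The query [#6;R] means: carbon that is part of a ring.
Check the 18 heavy atoms by environment: 6× c (aromatic, in 6-ring) → match; 7× C (acyclic) → no; 2× O (acyclic) → no; 1× Cl (acyclic) → no; 2× N (acyclic) → no.
That gives 6 matching atoms.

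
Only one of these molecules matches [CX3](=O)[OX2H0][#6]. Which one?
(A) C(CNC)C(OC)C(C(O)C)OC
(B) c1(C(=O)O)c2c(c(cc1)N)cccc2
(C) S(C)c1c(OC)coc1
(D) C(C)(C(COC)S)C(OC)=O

D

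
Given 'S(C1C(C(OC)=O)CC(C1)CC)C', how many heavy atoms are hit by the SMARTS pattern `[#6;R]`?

The query [#6;R] means: carbon that is part of a ring.
Check the 13 heavy atoms by environment: 5× C (in 5-ring) → match; 1× S (acyclic) → no; 5× C (acyclic) → no; 2× O (acyclic) → no.
That gives 5 matching atoms.

5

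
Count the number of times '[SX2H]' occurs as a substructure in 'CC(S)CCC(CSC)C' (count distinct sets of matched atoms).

1

[SX2H] is the SMARTS for a thiol: an aliphatic sulfur with two connections, one being H.
Exactly one fragment in the molecule meets all constraints, giving 1 match.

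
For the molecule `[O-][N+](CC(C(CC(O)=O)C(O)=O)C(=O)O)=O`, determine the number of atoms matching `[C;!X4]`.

The query [C;!X4] means: aliphatic carbon that does not have four total connections.
Check the 16 heavy atoms by environment: 4× C (X4) → no; 3× C (X3) → match; 4× O (X1) → no; 3× O (X2) → no; 1× N (charge +1, X3) → no; 1× O (charge -1, X1) → no.
That gives 3 matching atoms.

3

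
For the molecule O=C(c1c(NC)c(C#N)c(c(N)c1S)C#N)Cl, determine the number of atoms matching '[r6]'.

The query [r6] means: r6 matches atoms in a six-membered ring.
Check the 17 heavy atoms by environment: 6× c (aromatic, in 6-ring) → match; 4× C (acyclic) → no; 1× O (acyclic) → no; 1× Cl (acyclic) → no; 4× N (acyclic) → no; 1× S (acyclic) → no.
That gives 6 matching atoms.

6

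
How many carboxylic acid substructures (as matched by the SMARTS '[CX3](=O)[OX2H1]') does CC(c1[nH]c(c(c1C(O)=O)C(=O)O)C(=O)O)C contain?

[CX3](=O)[OX2H1] is the SMARTS for a carboxylic acid: an sp2 carbon double-bonded to O and single-bonded to an -OH oxygen.
The molecule carries 3 separate instances of a carboxylic acid group (-C(=O)OH) meeting every constraint; each maps to a distinct set of atoms, giving 3 matches.

3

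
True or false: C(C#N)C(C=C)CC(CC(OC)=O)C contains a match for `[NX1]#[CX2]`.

True

The pattern [NX1]#[CX2] describes a nitrogen triple-bonded to a two-connected carbon — a nitrile.
The molecule carries a nitrile (-C#N), whose atoms satisfy every constraint of the query, so the pattern matches.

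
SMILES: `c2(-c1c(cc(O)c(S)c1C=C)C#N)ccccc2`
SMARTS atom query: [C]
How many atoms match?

Check the 18 heavy atoms by environment: 12× c (aromatic) → no; 1× O → no; 3× C → match; 1× N → no; 1× S → no.
That gives 3 matching atoms.

3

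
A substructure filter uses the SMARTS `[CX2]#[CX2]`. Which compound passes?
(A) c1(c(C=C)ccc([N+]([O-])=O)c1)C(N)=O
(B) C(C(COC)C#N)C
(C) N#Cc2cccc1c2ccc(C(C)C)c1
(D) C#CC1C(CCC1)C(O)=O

[CX2]#[CX2] describes a carbon-carbon triple bond (an alkyne).
(A) has a vinyl group (-CH=CH2) but the C=C is a double bond; both carbons are CX3, not CX2.
(B) has a nitrile (-C#N) but the triple bond is C#N, not C#C.
(C) has a nitrile (-C#N) but the triple bond is C#N, not C#C.
(D) contains an ethynyl group (-C#CH), which satisfies every atom and bond constraint.
So the answer is (D).

D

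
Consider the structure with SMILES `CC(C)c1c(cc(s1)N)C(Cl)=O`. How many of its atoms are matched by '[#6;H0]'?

4

The query [#6;H0] means: any carbon with no attached hydrogen.
Check the 12 heavy atoms by environment: 1× s (aromatic, H0) → no; 3× c (aromatic, H0) → match; 1× c (aromatic, H1) → no; 1× C (H1) → no; 2× C (H3) → no; 1× N (H2) → no; 1× C (H0) → match; 1× O (H0) → no; 1× Cl (H0) → no.
Summing the matching environments: 3 + 1 = 4 matching atoms.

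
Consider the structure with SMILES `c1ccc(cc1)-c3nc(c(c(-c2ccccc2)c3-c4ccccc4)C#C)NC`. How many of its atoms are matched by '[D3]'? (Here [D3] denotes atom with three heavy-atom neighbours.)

8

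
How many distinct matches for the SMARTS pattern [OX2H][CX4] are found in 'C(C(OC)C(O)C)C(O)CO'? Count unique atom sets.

3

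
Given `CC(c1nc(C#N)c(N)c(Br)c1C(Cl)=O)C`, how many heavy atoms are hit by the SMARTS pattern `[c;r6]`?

The query [c;r6] means: aromatic carbon that belongs to a six-membered ring.
Check the 16 heavy atoms by environment: 1× n (aromatic, in 6-ring) → no; 5× c (aromatic, in 6-ring) → match; 5× C (acyclic) → no; 1× O (acyclic) → no; 1× Cl (acyclic) → no; 2× N (acyclic) → no; 1× Br (acyclic) → no.
That gives 5 matching atoms.

5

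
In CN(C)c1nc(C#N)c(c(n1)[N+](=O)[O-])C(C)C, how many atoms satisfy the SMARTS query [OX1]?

Check the 17 heavy atoms by environment: 2× n (aromatic, X2) → no; 4× c (aromatic, X3) → no; 1× N (charge +1, X3) → no; 1× O (charge -1, X1) → match; 1× O (X1) → match; 1× N (X3) → no; 5× C (X4) → no; 1× C (X2) → no; 1× N (X1) → no.
Summing the matching environments: 1 + 1 = 2 matching atoms.

2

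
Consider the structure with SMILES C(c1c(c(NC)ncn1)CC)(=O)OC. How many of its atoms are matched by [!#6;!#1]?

5

The query [!#6;!#1] means: not carbon and not hydrogen — any heteroatom.
Check the 14 heavy atoms by environment: 2× n (aromatic) → match; 4× c (aromatic) → no; 5× C → no; 2× O → match; 1× N → match.
Summing the matching environments: 2 + 2 + 1 = 5 matching atoms.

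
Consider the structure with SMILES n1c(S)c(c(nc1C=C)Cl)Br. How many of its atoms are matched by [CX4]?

0

The query [CX4] means: C with X4: aliphatic carbon with exactly 4 total connections (bonds + H).
Check the 11 heavy atoms by environment: 2× n (aromatic, X2) → no; 4× c (aromatic, X3) → no; 1× S (X2) → no; 1× Br (X1) → no; 2× C (X3) → no; 1× Cl (X1) → no.
No environment satisfies the query, so 0 matching atoms.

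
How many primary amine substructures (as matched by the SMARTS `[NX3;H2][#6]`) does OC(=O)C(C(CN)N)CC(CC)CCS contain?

[NX3;H2][#6] is the SMARTS for a primary amine: a trivalent nitrogen with two H attached to carbon.
The molecule carries 2 separate instances of a primary amino group (-NH2) meeting every constraint; each maps to a distinct set of atoms, giving 2 matches.

2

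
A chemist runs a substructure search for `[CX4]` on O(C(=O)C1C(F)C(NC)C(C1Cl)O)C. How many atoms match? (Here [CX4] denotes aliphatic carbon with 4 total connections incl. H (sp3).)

Check the 14 heavy atoms by environment: 7× C (X4) → match; 1× F (X1) → no; 1× N (X3) → no; 2× O (X2) → no; 1× C (X3) → no; 1× O (X1) → no; 1× Cl (X1) → no.
That gives 7 matching atoms.

7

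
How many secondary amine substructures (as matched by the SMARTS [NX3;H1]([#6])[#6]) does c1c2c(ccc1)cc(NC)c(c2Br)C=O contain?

1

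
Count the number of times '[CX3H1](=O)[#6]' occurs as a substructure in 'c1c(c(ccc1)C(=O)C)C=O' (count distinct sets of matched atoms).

1

[CX3H1](=O)[#6] is the SMARTS for an aldehyde: an sp2 carbon with one H, double-bonded to O and single-bonded to carbon.
Exactly one fragment in the molecule meets all constraints, giving 1 match.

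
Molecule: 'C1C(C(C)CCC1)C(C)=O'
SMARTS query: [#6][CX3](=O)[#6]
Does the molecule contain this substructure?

Yes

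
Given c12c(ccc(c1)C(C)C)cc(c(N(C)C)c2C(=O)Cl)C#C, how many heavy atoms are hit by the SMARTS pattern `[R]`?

The query [R] means: R matches any atom that is part of a ring.
Check the 21 heavy atoms by environment: 10× c (aromatic, in 6-ring) → match; 8× C (acyclic) → no; 1× O (acyclic) → no; 1× Cl (acyclic) → no; 1× N (acyclic) → no.
That gives 10 matching atoms.

10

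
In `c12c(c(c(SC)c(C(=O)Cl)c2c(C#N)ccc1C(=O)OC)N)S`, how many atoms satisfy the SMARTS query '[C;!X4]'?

3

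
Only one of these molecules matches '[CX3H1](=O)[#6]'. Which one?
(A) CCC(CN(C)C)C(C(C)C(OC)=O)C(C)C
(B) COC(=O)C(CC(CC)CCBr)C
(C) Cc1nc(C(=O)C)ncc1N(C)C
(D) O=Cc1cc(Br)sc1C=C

D

[CX3H1](=O)[#6] describes an sp2 carbon with one H, double-bonded to O and single-bonded to carbon (an aldehyde).
(A) has a methyl-ester group (-C(=O)OCH3) but the carbonyl carbon has H0, not H1.
(B) has a methyl-ester group (-C(=O)OCH3) but the carbonyl carbon has H0, not H1.
(C) has an acetyl/ketone group (-C(=O)CH3) but the carbonyl carbon has H0 (two carbon neighbours), not H1.
(D) contains an aldehyde (-CHO), which satisfies every atom and bond constraint.
So the answer is (D).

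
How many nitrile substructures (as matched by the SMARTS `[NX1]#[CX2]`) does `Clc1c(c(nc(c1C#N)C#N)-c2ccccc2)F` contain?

[NX1]#[CX2] is the SMARTS for a nitrile: a nitrogen triple-bonded to a two-connected carbon.
The molecule carries 2 separate instances of a nitrile (-C#N) meeting every constraint; each maps to a distinct set of atoms, giving 2 matches.

2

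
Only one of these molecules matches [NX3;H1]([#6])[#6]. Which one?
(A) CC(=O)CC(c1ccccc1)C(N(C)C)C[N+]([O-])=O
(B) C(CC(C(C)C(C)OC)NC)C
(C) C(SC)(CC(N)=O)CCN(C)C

B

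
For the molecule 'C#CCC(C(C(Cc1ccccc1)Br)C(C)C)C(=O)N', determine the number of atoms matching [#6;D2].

The query [#6;D2] means: any carbon bonded to exactly two heavy atoms.
Check the 20 heavy atoms by environment: 3× C (D2) → match; 5× C (D3) → no; 1× O (D1) → no; 1× N (D1) → no; 3× C (D1) → no; 1× Br (D1) → no; 1× c (aromatic, D3) → no; 5× c (aromatic, D2) → match.
Summing the matching environments: 3 + 5 = 8 matching atoms.

8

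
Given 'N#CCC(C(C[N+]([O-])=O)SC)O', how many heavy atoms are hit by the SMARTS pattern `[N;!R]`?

The query [N;!R] means: aliphatic nitrogen not in a ring.
Check the 12 heavy atoms by environment: 6× C (acyclic) → no; 1× N (acyclic) → match; 2× O (acyclic) → no; 1× S (acyclic) → no; 1× N (charge +1, acyclic) → match; 1× O (charge -1, acyclic) → no.
Summing the matching environments: 1 + 1 = 2 matching atoms.

2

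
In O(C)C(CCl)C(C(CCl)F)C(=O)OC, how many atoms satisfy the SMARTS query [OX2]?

2

The query [OX2] means: aliphatic oxygen with two total connections — ether, hydroxyl, or ester single-bond O.
Check the 14 heavy atoms by environment: 7× C (X4) → no; 1× C (X3) → no; 1× O (X1) → no; 2× O (X2) → match; 2× Cl (X1) → no; 1× F (X1) → no.
That gives 2 matching atoms.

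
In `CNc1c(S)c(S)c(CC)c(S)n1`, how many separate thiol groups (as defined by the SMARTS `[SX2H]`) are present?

3

[SX2H] is the SMARTS for a thiol: an aliphatic sulfur with two connections, one being H.
The molecule carries 3 separate instances of a thiol (-SH) meeting every constraint; each maps to a distinct set of atoms, giving 3 matches.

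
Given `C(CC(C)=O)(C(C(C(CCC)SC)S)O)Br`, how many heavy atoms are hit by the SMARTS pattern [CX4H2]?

3

The query [CX4H2] means: sp3 carbon (X4) with exactly two hydrogens.
Check the 16 heavy atoms by environment: 3× C (H2, X4) → match; 4× C (H1, X4) → no; 1× O (H1, X2) → no; 1× S (H0, X2) → no; 3× C (H3, X4) → no; 1× Br (H0, X1) → no; 1× S (H1, X2) → no; 1× C (H0, X3) → no; 1× O (H0, X1) → no.
That gives 3 matching atoms.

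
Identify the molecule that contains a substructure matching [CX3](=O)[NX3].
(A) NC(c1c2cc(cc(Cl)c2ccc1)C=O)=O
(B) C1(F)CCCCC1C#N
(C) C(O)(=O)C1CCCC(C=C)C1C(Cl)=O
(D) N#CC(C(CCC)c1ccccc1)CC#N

A

[CX3](=O)[NX3] describes a carbonyl carbon bonded to a trivalent nitrogen (an amide).
(A) contains a primary amide (-C(=O)NH2), which satisfies every atom and bond constraint.
(B) has a nitrile (-C#N) but the nitrile N is NX1 (triple-bonded), not NX3.
(C) has a carboxylic acid group (-C(=O)OH) but the carbonyl is bonded to O, not to an NX3 nitrogen.
(D) has a nitrile (-C#N) but the nitrile N is NX1 (triple-bonded), not NX3.
So the answer is (A).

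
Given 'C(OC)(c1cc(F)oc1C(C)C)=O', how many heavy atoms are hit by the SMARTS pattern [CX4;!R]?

4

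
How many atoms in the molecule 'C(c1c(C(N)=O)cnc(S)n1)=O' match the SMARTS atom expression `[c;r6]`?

4

Check the 12 heavy atoms by environment: 2× n (aromatic, in 6-ring) → no; 4× c (aromatic, in 6-ring) → match; 1× S (acyclic) → no; 2× C (acyclic) → no; 2× O (acyclic) → no; 1× N (acyclic) → no.
That gives 4 matching atoms.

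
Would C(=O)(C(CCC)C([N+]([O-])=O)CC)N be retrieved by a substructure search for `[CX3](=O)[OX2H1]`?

No

The pattern [CX3](=O)[OX2H1] describes an sp2 carbon double-bonded to O and single-bonded to an -OH oxygen — a carboxylic acid.
The closest candidate here is a primary amide (-C(=O)NH2), but the carbonyl is bonded to N, not to an -OH oxygen. No other fragment satisfies the full query, so there is no match.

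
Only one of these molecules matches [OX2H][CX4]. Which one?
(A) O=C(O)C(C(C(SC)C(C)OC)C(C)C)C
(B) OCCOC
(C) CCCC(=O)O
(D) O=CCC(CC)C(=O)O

B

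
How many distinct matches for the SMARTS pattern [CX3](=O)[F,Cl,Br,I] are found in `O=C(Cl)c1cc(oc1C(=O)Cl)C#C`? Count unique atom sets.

2

[CX3](=O)[F,Cl,Br,I] is the SMARTS for an acyl halide: a carbonyl carbon bonded to a halogen.
The molecule carries 2 separate instances of an acyl chloride (-C(=O)Cl) meeting every constraint; each maps to a distinct set of atoms, giving 2 matches.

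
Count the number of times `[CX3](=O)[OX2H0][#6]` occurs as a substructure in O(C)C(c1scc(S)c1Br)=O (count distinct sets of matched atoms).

1

[CX3](=O)[OX2H0][#6] is the SMARTS for an ester: a carbonyl carbon bonded to an oxygen that is itself bonded to carbon (no H on that O).
Exactly one fragment in the molecule meets all constraints, giving 1 match.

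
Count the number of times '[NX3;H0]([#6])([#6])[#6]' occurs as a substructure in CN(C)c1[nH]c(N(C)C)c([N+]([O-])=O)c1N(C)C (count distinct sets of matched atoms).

3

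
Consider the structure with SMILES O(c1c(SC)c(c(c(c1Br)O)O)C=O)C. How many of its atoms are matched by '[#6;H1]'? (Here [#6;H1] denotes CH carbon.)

1

The query [#6;H1] means: any carbon bearing exactly one hydrogen.
Check the 15 heavy atoms by environment: 6× c (aromatic, H0) → no; 1× Br (H0) → no; 2× O (H0) → no; 2× C (H3) → no; 2× O (H1) → no; 1× C (H1) → match; 1× S (H0) → no.
That gives 1 matching atom.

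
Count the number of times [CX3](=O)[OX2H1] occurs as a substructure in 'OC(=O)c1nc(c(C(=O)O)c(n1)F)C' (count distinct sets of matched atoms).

2

[CX3](=O)[OX2H1] is the SMARTS for a carboxylic acid: an sp2 carbon double-bonded to O and single-bonded to an -OH oxygen.
The molecule carries 2 separate instances of a carboxylic acid group (-C(=O)OH) meeting every constraint; each maps to a distinct set of atoms, giving 2 matches.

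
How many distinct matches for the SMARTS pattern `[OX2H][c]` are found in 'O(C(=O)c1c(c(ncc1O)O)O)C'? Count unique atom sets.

3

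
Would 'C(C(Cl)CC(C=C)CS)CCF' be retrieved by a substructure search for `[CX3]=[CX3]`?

Yes

The pattern [CX3]=[CX3] describes a non-aromatic C=C double bond between two sp2 carbons — an alkene.
The molecule carries a vinyl group (-CH=CH2), whose atoms satisfy every constraint of the query, so the pattern matches.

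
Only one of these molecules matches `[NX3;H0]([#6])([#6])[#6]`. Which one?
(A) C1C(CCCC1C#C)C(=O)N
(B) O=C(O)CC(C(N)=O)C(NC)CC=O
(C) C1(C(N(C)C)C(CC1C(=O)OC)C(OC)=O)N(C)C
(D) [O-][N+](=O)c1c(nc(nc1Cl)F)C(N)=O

C

[NX3;H0]([#6])([#6])[#6] describes a trivalent nitrogen with no H, bonded to three carbons (a tertiary amine).
(A) has a primary amide (-C(=O)NH2) but the amide nitrogen has H2 and only one carbon neighbour.
(B) has a primary amide (-C(=O)NH2) but the amide nitrogen has H2 and only one carbon neighbour.
(C) contains a dimethylamino group (-N(CH3)2), which satisfies every atom and bond constraint.
(D) has a primary amide (-C(=O)NH2) but the amide nitrogen has H2 and only one carbon neighbour.
So the answer is (C).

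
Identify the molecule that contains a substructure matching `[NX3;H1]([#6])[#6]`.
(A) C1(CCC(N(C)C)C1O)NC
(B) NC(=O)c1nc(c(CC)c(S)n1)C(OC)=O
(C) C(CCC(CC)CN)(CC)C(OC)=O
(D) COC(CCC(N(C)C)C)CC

A

[NX3;H1]([#6])[#6] describes a trivalent nitrogen with one H, bonded to two carbons (a secondary amine).
(A) contains an N-methylamino group (-NHCH3), which satisfies every atom and bond constraint.
(B) has a primary amide (-C(=O)NH2) but the -C(=O)NH2 nitrogen has H2, not H1.
(C) has a primary amino group (-NH2) but the nitrogen has H2 and only one carbon neighbour.
(D) has a dimethylamino group (-N(CH3)2) but the nitrogen has H0, not H1.
So the answer is (A).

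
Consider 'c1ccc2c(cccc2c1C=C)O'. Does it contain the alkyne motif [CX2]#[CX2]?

The pattern [CX2]#[CX2] describes a carbon-carbon triple bond — an alkyne.
The closest candidate here is a vinyl group (-CH=CH2), but the C=C is a double bond; both carbons are CX3, not CX2. No other fragment satisfies the full query, so there is no match.

No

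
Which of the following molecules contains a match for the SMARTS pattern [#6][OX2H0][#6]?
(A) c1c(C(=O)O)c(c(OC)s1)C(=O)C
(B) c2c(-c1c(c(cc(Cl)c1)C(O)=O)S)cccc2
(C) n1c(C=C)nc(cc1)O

A

[#6][OX2H0][#6] describes an aliphatic oxygen bridging two carbons with no H on the oxygen (an ether).
(A) contains a methoxy ether (-OCH3), which satisfies every atom and bond constraint.
(B) has a carboxylic acid group (-C(=O)OH) but the -OH oxygen has H1; the =O is OX1, not OX2.
(C) has a hydroxyl group (-OH) but the oxygen has H1, not H0 bridging two carbons.
So the answer is (A).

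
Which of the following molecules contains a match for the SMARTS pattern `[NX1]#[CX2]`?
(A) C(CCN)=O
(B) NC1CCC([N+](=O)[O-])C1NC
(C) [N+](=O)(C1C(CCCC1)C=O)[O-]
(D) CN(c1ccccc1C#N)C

[NX1]#[CX2] describes a nitrogen triple-bonded to a two-connected carbon (a nitrile).
(A) has a primary amino group (-NH2) but the nitrogen is NX3 (three connections), not NX1 triple-bonded.
(B) has a nitro group (-[N+](=O)[O-]) but there is no C#N triple bond.
(C) has a nitro group (-[N+](=O)[O-]) but there is no C#N triple bond.
(D) contains a nitrile (-C#N), which satisfies every atom and bond constraint.
So the answer is (D).

D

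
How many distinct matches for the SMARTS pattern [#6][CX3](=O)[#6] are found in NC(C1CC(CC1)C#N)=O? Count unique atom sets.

0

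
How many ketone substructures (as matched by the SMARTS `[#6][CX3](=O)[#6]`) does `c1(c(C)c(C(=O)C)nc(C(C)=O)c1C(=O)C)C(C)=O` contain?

4

[#6][CX3](=O)[#6] is the SMARTS for a ketone: a carbonyl carbon (no H) flanked by two carbons.
The molecule carries 4 separate instances of an acetyl/ketone group (-C(=O)CH3) meeting every constraint; each maps to a distinct set of atoms, giving 4 matches.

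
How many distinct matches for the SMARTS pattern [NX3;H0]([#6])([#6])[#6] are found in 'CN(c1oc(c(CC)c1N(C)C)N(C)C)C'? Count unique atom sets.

[NX3;H0]([#6])([#6])[#6] is the SMARTS for a tertiary amine: a trivalent nitrogen with no H, bonded to three carbons.
The molecule carries 3 separate instances of a dimethylamino group (-N(CH3)2) meeting every constraint; each maps to a distinct set of atoms, giving 3 matches.

3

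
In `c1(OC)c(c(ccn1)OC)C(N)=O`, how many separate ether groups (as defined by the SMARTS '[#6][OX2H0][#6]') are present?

2

[#6][OX2H0][#6] is the SMARTS for an ether: an aliphatic oxygen bridging two carbons with no H on the oxygen.
The molecule carries 2 separate instances of a methoxy ether (-OCH3) meeting every constraint; each maps to a distinct set of atoms, giving 2 matches.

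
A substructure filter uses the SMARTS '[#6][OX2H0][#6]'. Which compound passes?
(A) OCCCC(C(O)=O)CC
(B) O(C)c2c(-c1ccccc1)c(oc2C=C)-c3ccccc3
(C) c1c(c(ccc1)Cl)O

B

[#6][OX2H0][#6] describes an aliphatic oxygen bridging two carbons with no H on the oxygen (an ether).
(A) has a hydroxyl group (-OH) but the oxygen has H1, not H0 bridging two carbons.
(B) contains a methoxy ether (-OCH3), which satisfies every atom and bond constraint.
(C) has a hydroxyl group (-OH) but the oxygen has H1, not H0 bridging two carbons.
So the answer is (B).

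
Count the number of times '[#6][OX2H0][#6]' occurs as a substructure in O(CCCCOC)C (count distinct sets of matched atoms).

2

[#6][OX2H0][#6] is the SMARTS for an ether: an aliphatic oxygen bridging two carbons with no H on the oxygen.
The molecule carries 2 separate instances of a methoxy ether (-OCH3) meeting every constraint; each maps to a distinct set of atoms, giving 2 matches.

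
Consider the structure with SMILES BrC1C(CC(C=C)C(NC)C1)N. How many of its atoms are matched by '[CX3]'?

2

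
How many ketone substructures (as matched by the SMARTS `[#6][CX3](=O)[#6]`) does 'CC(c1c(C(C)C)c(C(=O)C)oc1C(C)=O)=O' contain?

3

[#6][CX3](=O)[#6] is the SMARTS for a ketone: a carbonyl carbon (no H) flanked by two carbons.
The molecule carries 3 separate instances of an acetyl/ketone group (-C(=O)CH3) meeting every constraint; each maps to a distinct set of atoms, giving 3 matches.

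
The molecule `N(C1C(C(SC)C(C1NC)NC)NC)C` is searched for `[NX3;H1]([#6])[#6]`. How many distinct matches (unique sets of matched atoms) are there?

[NX3;H1]([#6])[#6] is the SMARTS for a secondary amine: a trivalent nitrogen with one H, bonded to two carbons.
The molecule carries 4 separate instances of an N-methylamino group (-NHCH3) meeting every constraint; each maps to a distinct set of atoms, giving 4 matches.

4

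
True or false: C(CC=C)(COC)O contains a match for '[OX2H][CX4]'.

True

The pattern [OX2H][CX4] describes a hydroxyl oxygen bound to an sp3 (X4) carbon — an aliphatic alcohol.
The molecule carries a hydroxyl group (-OH), whose atoms satisfy every constraint of the query, so the pattern matches.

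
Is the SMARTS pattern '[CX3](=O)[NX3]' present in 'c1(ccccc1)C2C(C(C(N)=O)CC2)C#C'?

Yes

The pattern [CX3](=O)[NX3] describes a carbonyl carbon bonded to a trivalent nitrogen — an amide.
The molecule carries a primary amide (-C(=O)NH2), whose atoms satisfy every constraint of the query, so the pattern matches.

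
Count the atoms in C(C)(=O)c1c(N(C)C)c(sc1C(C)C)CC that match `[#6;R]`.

4

The query [#6;R] means: carbon that is part of a ring.
Check the 16 heavy atoms by environment: 1× s (aromatic, in 5-ring) → no; 4× c (aromatic, in 5-ring) → match; 9× C (acyclic) → no; 1× O (acyclic) → no; 1× N (acyclic) → no.
That gives 4 matching atoms.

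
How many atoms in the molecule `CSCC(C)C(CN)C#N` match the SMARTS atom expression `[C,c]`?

Check the 10 heavy atoms by environment: 7× C → match; 2× N → no; 1× S → no.
That gives 7 matching atoms.

7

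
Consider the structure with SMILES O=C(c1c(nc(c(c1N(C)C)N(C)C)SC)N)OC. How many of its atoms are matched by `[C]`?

Check the 19 heavy atoms by environment: 1× n (aromatic) → no; 5× c (aromatic) → no; 3× N → no; 7× C → match; 2× O → no; 1× S → no.
That gives 7 matching atoms.

7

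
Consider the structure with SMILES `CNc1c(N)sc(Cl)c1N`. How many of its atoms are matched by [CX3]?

0

The query [CX3] means: C with X3: aliphatic carbon with exactly 3 total connections.
Check the 10 heavy atoms by environment: 1× s (aromatic, X2) → no; 4× c (aromatic, X3) → no; 3× N (X3) → no; 1× C (X4) → no; 1× Cl (X1) → no.
No environment satisfies the query, so 0 matching atoms.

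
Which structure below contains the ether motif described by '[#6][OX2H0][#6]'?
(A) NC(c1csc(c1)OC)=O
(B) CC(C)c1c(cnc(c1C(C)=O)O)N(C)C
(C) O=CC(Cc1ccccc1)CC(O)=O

A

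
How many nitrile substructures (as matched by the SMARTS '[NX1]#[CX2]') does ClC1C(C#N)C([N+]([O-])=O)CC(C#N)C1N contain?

2

[NX1]#[CX2] is the SMARTS for a nitrile: a nitrogen triple-bonded to a two-connected carbon.
The molecule carries 2 separate instances of a nitrile (-C#N) meeting every constraint; each maps to a distinct set of atoms, giving 2 matches.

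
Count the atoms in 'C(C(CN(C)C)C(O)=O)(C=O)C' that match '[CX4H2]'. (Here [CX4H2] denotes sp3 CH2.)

The query [CX4H2] means: sp3 carbon (X4) with exactly two hydrogens.
Check the 12 heavy atoms by environment: 1× C (H2, X4) → match; 2× C (H1, X4) → no; 3× C (H3, X4) → no; 1× C (H0, X3) → no; 2× O (H0, X1) → no; 1× O (H1, X2) → no; 1× N (H0, X3) → no; 1× C (H1, X3) → no.
That gives 1 matching atom.

1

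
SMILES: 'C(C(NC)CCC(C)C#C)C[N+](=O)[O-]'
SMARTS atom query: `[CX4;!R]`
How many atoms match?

The query [CX4;!R] means: aliphatic carbon with four total connections, not in a ring.
Check the 14 heavy atoms by environment: 8× C (X4, acyclic) → match; 2× C (X2, acyclic) → no; 1× N (X3, acyclic) → no; 1× N (charge +1, X3, acyclic) → no; 1× O (charge -1, X1, acyclic) → no; 1× O (X1, acyclic) → no.
That gives 8 matching atoms.

8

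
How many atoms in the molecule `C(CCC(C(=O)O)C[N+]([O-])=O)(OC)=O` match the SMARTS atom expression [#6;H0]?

Check the 14 heavy atoms by environment: 3× C (H2) → no; 1× C (H1) → no; 1× N (charge +1, H0) → no; 1× O (charge -1, H0) → no; 4× O (H0) → no; 2× C (H0) → match; 1× C (H3) → no; 1× O (H1) → no.
That gives 2 matching atoms.

2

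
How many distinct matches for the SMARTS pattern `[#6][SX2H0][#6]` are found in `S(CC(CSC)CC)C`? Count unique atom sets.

2

[#6][SX2H0][#6] is the SMARTS for a thioether: an aliphatic sulfur bridging two carbons with no H on the sulfur.
The molecule carries 2 separate instances of a methylthio ether (-SCH3) meeting every constraint; each maps to a distinct set of atoms, giving 2 matches.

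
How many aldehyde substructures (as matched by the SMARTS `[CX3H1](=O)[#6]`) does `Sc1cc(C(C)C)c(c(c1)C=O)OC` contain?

1

[CX3H1](=O)[#6] is the SMARTS for an aldehyde: an sp2 carbon with one H, double-bonded to O and single-bonded to carbon.
Exactly one fragment in the molecule meets all constraints, giving 1 match.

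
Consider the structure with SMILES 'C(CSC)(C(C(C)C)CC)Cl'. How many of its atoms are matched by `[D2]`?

The query [D2] means: atom with exactly two heavy-atom neighbours.
Check the 11 heavy atoms by environment: 2× C (D2) → match; 3× C (D3) → no; 1× Cl (D1) → no; 1× S (D2) → match; 4× C (D1) → no.
Summing the matching environments: 2 + 1 = 3 matching atoms.

3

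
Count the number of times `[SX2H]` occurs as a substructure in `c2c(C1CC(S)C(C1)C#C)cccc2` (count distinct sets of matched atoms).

1

[SX2H] is the SMARTS for a thiol: an aliphatic sulfur with two connections, one being H.
Exactly one fragment in the molecule meets all constraints, giving 1 match.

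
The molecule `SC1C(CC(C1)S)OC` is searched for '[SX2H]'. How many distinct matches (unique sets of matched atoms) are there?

2

[SX2H] is the SMARTS for a thiol: an aliphatic sulfur with two connections, one being H.
The molecule carries 2 separate instances of a thiol (-SH) meeting every constraint; each maps to a distinct set of atoms, giving 2 matches.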